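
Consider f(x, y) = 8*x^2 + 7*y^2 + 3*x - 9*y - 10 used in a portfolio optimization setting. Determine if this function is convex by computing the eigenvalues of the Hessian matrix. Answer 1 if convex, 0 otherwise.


The Hessian of f(x,y) = 8*x^2 + 7*y^2 + 3*x - 9*y - 10 is:
H = [[16, 0], [0, 14]]
Trace = 16 + 14 = 30
Determinant = 16*14 - (0)^2 = 224
Discriminant = (30)^2 - 4*224 = 4.0
Eigenvalues: lambda_1 = 14.0, lambda_2 = 16.0
The function is convex.

1


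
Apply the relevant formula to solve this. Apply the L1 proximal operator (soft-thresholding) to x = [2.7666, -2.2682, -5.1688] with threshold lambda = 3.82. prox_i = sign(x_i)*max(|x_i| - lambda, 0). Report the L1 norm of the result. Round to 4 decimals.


Soft-thresholding with lambda = 3.82:
prox(2.7666) = sign(2.7666)*max(|2.7666| - 3.82, 0) = 0.0
prox(-2.2682) = sign(-2.2682)*max(|-2.2682| - 3.82, 0) = 0.0
prox(-5.1688) = sign(-5.1688)*max(|-5.1688| - 3.82, 0) = -1.3488
prox(x) = [0.0, 0.0, -1.3488]
||prox(x)||_1 = 0.0 + 0.0 + 1.3488 = 1.3488


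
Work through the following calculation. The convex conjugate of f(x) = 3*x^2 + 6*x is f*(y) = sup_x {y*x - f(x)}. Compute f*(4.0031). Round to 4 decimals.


f*(y) = sup_x {y*x - a*x^2 - b*x} = sup_x {(y-b)*x - a*x^2}
FOC: (y - b) - 2a*x = 0 => x* = (y - b)/(2a)
x* = (4.0031 - 6)/(2*3) = -0.3328
f*(4.0031) = (y-b)^2/(4a) = (4.0031 - 6)^2/(4*3)
= 3.9876/12 = 0.3323


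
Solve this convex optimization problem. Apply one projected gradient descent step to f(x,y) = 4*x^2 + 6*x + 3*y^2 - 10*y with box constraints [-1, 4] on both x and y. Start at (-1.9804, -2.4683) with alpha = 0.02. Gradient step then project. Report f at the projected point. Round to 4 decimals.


Step 1: Compute gradient at (-1.9804, -2.4683).
grad_x = 2*4*-1.9804 + 6 = -9.8432
grad_y = 2*3*-2.4683 - 10 = -24.8098
Step 2: Gradient step.
x_raw = -1.9804 - 0.02*-9.8432 = -1.7835
y_raw = -2.4683 - 0.02*-24.8098 = -1.9721
Step 3: Project onto [-1, 4].
x_proj = clip(-1.7835) = -1.0
y_proj = clip(-1.9721) = -1.0
Step 4: Evaluate f.
f(-1.0, -1.0) = 11.0


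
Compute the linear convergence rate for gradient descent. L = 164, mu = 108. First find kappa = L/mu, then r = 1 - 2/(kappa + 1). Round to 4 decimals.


Step 1: Compute the condition number.
kappa = L/mu = 164/108 = 1.5185
Step 2: Compute the convergence rate.
r = 1 - 2/(kappa + 1) = 1 - 2*mu/(L + mu) = (L - mu)/(L + mu) = 56/272 = 0.2059


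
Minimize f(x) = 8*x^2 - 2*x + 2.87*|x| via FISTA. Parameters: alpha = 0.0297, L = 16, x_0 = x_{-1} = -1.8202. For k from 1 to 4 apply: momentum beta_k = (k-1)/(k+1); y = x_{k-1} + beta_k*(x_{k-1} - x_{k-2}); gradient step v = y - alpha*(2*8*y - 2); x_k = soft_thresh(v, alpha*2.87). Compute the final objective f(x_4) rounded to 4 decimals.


FISTA on f(x) = 8*x^2 - 2*x + 2.87*|x|
L = 16, alpha = 0.0297
Iteration 1: beta = 0.0, y = -1.8202 + 0.0*(-1.8202 + 1.8202) = -1.8202
  grad(y) = -31.1232, v = y - alpha*grad = -0.8958
  prox(v) = soft_thresh(-0.8958, 0.0852) = -0.8106
Iteration 2: beta = 0.3333, y = -0.8106 + 0.3333*(-0.8106 + 1.8202) = -0.4741
  grad(y) = -9.5851, v = y - alpha*grad = -0.1894
  prox(v) = soft_thresh(-0.1894, 0.0852) = -0.1042
Iteration 3: beta = 0.5, y = -0.1042 + 0.5*(-0.1042 + 0.8106) = 0.2491
  grad(y) = 1.9852, v = y - alpha*grad = 0.1901
  prox(v) = soft_thresh(0.1901, 0.0852) = 0.1049
Iteration 4: beta = 0.6, y = 0.1049 + 0.6*(0.1049 + 0.1042) = 0.2303
  grad(y) = 1.6846, v = y - alpha*grad = 0.1803
  prox(v) = soft_thresh(0.1803, 0.0852) = 0.095
f(x_4) = 8*0.095^2 - 2*0.095 + 2.87*|0.095| = 0.1549


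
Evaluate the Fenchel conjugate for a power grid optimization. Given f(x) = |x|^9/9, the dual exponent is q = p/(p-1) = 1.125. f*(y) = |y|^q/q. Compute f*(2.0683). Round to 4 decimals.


The conjugate exponent q satisfies 1/p + 1/q = 1.
p = 9, so q = 9/(9 - 1) = 1.125
|y|^q = 2.0683^1.125 = 2.265
f*(2.0683) = 2.265 / 1.125 = 2.0133


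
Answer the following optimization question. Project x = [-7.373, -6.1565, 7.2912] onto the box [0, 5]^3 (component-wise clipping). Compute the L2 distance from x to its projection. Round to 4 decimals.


Project each component onto [0, 5].
clip(-7.373) = 0.0, clip(-6.1565) = 0.0, clip(7.2912) = 5.0
Projection = [0.0, 0.0, 5.0]
Squared diffs: [54.3611, 37.9025, 5.2496]
Distance = sqrt(97.5132) = 9.8749


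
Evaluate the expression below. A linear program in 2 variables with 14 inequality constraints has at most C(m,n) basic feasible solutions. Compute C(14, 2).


Each vertex corresponds to some choice of n active constraints out of m, so the number of vertices is at most C(m, n) = m! / (n!(m-n)!).
m = 14, n = 2
Numerator: 14 * 13
Denominator: 2! = 2
C(14, 2) = 91


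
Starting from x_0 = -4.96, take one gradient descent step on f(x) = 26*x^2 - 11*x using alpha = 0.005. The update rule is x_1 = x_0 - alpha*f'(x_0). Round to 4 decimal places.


We compute the gradient at x_0 and apply the update.
f'(x) = 52*x - 11
f'(-4.96) = 52*-4.96 - 11 = -268.92
x_1 = -4.96 - 0.005*-268.92 = -3.6154


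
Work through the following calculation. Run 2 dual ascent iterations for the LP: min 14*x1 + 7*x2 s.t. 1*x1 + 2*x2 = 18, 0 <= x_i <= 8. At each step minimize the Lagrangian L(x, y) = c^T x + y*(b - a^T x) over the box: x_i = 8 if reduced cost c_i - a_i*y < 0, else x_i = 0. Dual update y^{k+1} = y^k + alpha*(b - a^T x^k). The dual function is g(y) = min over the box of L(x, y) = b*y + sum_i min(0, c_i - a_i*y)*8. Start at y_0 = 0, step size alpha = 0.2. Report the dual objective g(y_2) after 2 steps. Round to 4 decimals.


Dual ascent for LP: min 14*x1 + 7*x2, 1*x1 + 2*x2 = 18, 0 <= x_i <= 8
Step 1: y^k = 0.0, reduced costs: (14.0, 7.0)
  x^k = (0.0, 0.0), subgradient = b - a^T x = 18.0
  y^{k+1} = 0.0 + 0.2*18.0 = 3.6
Step 2: y^k = 3.6, reduced costs: (10.4, -0.2)
  x^k = (0.0, 8.0), subgradient = b - a^T x = 2.0
  y^{k+1} = 3.6 + 0.2*2.0 = 4.0
Dual objective at y_2 = 4.0: reduced costs (10.0, -1.0), box minimizer x = (0.0, 8.0)
g(y_2) = b*y + (c1 - a1*y)*x1 + (c2 - a2*y)*x2 = 18*4.0 + 10.0*0.0 + (-1.0)*8.0 = 72.0 + 0.0 - 8.0 = 64.0


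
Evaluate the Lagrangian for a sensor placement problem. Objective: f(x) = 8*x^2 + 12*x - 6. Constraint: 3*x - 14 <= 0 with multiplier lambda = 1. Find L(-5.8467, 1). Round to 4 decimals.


Step 1: Evaluate f(x).
f(-5.8467) = 8*(-5.8467)^2 + 12*(-5.8467) - 6 = 197.3108
Step 2: Evaluate g(x).
g(-5.8467) = 3*-5.8467 - 14 = -31.5401
Step 3: Compute Lagrangian.
L = 197.3108 + 1*-31.5401 = 165.7707


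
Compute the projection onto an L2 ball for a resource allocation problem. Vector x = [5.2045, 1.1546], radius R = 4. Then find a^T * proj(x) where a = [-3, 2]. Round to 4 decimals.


Step 1: Compute ||x|| (intermediates to 6 decimals).
||x|| = sqrt(5.2045^2 + 1.1546^2) = 5.331034
Step 2: Project.
Since ||x|| > R, scale = R/||x|| = 4/5.331034 = 0.750323, proj(x) = scale * x
proj(x) = [3.905056, 0.866323]
Step 3: Dot product.
a^T * proj(x) = -3*3.905056 + 2*0.866323 = -9.9825


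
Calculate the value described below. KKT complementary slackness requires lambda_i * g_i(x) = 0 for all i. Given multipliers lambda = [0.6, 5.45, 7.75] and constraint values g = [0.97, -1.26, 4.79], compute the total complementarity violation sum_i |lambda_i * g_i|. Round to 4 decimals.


KKT complementary slackness check:
lambda_1 * g_1 = 0.6 * 0.97 = 0.582
lambda_2 * g_2 = 5.45 * -1.26 = -6.867
lambda_3 * g_3 = 7.75 * 4.79 = 37.1225
Total violation = 0.582 + 6.867 + 37.1225 = 44.5715


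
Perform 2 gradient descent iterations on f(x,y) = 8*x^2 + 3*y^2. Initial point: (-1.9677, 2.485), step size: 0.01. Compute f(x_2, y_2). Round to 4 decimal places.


Gradient descent on f(x,y) = 8*x^2 + 3*y^2.
Starting point: (-1.9677, 2.485), alpha = 0.01
Step 1: grad_x = 2*8*-1.9677 = -31.4832, grad_y = 2*3*2.485 = 14.91
  x_1 = -1.9677 - 0.01*-31.4832 = -1.6529
  y_1 = 2.485 - 0.01*14.91 = 2.3359
Step 2: grad_x = 2*8*-1.6529 = -26.4459, grad_y = 2*3*2.3359 = 14.0154
  x_2 = -1.6529 - 0.01*-26.4459 = -1.3884
  y_2 = 2.3359 - 0.01*14.0154 = 2.1957
f(-1.3884, 2.1957) = 8*(-1.3884)^2 + 3*2.1957^2 = 29.8853


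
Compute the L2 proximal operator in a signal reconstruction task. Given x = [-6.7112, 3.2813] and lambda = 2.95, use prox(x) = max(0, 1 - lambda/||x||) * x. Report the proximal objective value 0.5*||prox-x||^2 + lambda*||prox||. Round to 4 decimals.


Step 1: Compute ||x||.
||x|| = 7.4704
Step 2: Compute scaling factor.
scale = max(0, 1 - 2.95/7.4704) = 0.6051
Step 3: prox(x) = [-4.061, 1.9855]
||prox(x)|| = 4.5204
Step 4: Proximal objective.
0.5*||prox-x||^2 = 4.3513
lambda*||prox|| = 13.3352
Total = 17.6865


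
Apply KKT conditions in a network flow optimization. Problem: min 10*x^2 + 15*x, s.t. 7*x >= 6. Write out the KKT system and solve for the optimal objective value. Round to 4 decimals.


Step 1: Try lambda = 0 (constraint inactive).
x_unc = -15/(2*10) = -0.75
Check: 7*-0.75 = -5.25 < 6 -- violated!
Step 2: Constraint must be active: 7*x = 6
x* = 6/7 = 0.8571 (rounded; the exact value 6/7 is used below)
lambda = (2*10*(6/7) + 15)/7 = 4.5918
Step 3: Compute optimal value.
f(x*) = 10*(6/7)^2 + 15*(6/7) = 20.2041


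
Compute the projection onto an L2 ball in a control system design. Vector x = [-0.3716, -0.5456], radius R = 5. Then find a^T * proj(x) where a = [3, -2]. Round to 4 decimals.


Step 1: Compute ||x|| (intermediates to 6 decimals).
||x|| = sqrt((-0.3716)^2 + (-0.5456)^2) = 0.660126
Step 2: Project.
Since ||x|| <= R, proj = x (no scaling needed).
proj(x) = [-0.3716, -0.5456]
Step 3: Dot product.
a^T * proj(x) = 3*(-0.3716) - 2*(-0.5456) = -0.0236


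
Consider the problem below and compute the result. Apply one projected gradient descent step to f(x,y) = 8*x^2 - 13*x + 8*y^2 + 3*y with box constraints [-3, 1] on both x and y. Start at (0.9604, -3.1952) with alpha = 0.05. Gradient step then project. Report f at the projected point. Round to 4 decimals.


Step 1: Compute gradient at (0.9604, -3.1952).
grad_x = 2*8*0.9604 - 13 = 2.3664
grad_y = 2*8*-3.1952 + 3 = -48.1232
Step 2: Gradient step.
x_raw = 0.9604 - 0.05*2.3664 = 0.8421
y_raw = -3.1952 - 0.05*-48.1232 = -0.789
Step 3: Project onto [-3, 1].
x_proj = clip(0.8421) = 0.8421
y_proj = clip(-0.789) = -0.789
Step 4: Evaluate f.
f(0.8421, -0.789) = -2.6607


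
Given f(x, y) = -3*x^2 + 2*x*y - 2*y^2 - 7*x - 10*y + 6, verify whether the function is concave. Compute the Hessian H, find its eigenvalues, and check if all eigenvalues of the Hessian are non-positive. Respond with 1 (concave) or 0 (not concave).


The Hessian of f(x,y) = -3*x^2 + 2*x*y - 2*y^2 - 7*x - 10*y + 6 is:
H = [[-6, 2], [2, -4]]
Trace = -6 - 4 = -10
Determinant = -6*-4 - (2)^2 = 20
Discriminant = (-10)^2 - 4*20 = 20.0
Eigenvalues: lambda_1 = -7.2361, lambda_2 = -2.7639
The function is concave.

1


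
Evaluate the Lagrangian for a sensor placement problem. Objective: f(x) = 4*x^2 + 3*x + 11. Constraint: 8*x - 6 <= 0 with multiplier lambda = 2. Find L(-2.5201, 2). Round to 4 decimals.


Step 1: Evaluate f(x).
f(-2.5201) = 4*(-2.5201)^2 + 3*(-2.5201) + 11 = 28.8433
Step 2: Evaluate g(x).
g(-2.5201) = 8*-2.5201 - 6 = -26.1608
Step 3: Compute Lagrangian.
L = 28.8433 + 2*-26.1608 = -23.4783


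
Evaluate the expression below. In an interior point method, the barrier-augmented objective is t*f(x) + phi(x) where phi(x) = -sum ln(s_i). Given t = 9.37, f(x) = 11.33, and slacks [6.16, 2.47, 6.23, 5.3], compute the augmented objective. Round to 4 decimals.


Step 1: Compute log-barrier.
ln values: [1.8181, 0.9042, 1.8294, 1.6677]
phi = -(1.8181 + 0.9042 + 1.8294 + 1.6677) = -6.2194
Step 2: Compute augmented objective.
t*f(x) = 9.37*11.33 = 106.1621
Total = 106.1621 - 6.2194 = 99.9427


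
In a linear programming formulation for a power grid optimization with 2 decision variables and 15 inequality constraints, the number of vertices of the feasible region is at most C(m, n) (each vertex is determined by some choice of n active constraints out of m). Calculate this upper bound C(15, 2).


Each vertex corresponds to some choice of n active constraints out of m, so the number of vertices is at most C(m, n) = m! / (n!(m-n)!).
m = 15, n = 2
Numerator: 15 * 14
Denominator: 2! = 2
C(15, 2) = 105


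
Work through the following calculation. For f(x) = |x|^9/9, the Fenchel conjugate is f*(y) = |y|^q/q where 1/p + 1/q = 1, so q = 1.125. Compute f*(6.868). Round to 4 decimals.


The conjugate exponent q satisfies 1/p + 1/q = 1.
p = 9, so q = 9/(9 - 1) = 1.125
|y|^q = 6.868^1.125 = 8.7384
f*(6.868) = 8.7384 / 1.125 = 7.7675


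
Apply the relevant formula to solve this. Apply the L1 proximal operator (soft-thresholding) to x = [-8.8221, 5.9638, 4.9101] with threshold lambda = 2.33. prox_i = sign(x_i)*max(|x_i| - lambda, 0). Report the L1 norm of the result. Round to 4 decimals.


Soft-thresholding with lambda = 2.33:
prox(-8.8221) = sign(-8.8221)*max(|-8.8221| - 2.33, 0) = -6.4921
prox(5.9638) = sign(5.9638)*max(|5.9638| - 2.33, 0) = 3.6338
prox(4.9101) = sign(4.9101)*max(|4.9101| - 2.33, 0) = 2.5801
prox(x) = [-6.4921, 3.6338, 2.5801]
||prox(x)||_1 = 6.4921 + 3.6338 + 2.5801 = 12.706


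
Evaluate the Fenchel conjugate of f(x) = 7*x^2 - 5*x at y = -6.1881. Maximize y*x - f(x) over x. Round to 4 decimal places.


f*(y) = sup_x {y*x - a*x^2 - b*x} = sup_x {(y-b)*x - a*x^2}
FOC: (y - b) - 2a*x = 0 => x* = (y - b)/(2a)
x* = (-6.1881 + 5)/(2*7) = -0.0849
f*(-6.1881) = (y-b)^2/(4a) = (-6.1881 + 5)^2/(4*7)
= 1.4116/28 = 0.0504


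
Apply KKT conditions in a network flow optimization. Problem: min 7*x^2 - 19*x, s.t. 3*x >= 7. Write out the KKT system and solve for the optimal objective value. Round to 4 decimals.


Step 1: Try lambda = 0 (constraint inactive).
x_unc = 19/(2*7) = 1.3571
Check: 3*1.3571 = 4.0713 < 7 -- violated!
Step 2: Constraint must be active: 3*x = 7
x* = 7/3 = 2.3333 (rounded; the exact value 7/3 is used below)
lambda = (2*7*(7/3) - 19)/3 = 4.5556
Step 3: Compute optimal value.
f(x*) = 7*(7/3)^2 - 19*(7/3) = -6.2222


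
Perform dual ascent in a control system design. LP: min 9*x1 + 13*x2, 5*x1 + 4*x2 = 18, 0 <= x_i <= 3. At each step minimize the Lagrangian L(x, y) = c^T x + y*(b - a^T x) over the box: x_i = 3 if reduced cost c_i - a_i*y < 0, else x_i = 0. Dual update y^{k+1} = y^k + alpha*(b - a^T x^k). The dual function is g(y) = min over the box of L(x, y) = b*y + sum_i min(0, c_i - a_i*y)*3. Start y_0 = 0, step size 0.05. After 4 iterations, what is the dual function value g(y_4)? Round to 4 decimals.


Dual ascent for LP: min 9*x1 + 13*x2, 5*x1 + 4*x2 = 18, 0 <= x_i <= 3
Step 1: y^k = 0.0, reduced costs: (9.0, 13.0)
  x^k = (0.0, 0.0), subgradient = b - a^T x = 18.0
  y^{k+1} = 0.0 + 0.05*18.0 = 0.9
Step 2: y^k = 0.9, reduced costs: (4.5, 9.4)
  x^k = (0.0, 0.0), subgradient = b - a^T x = 18.0
  y^{k+1} = 0.9 + 0.05*18.0 = 1.8
Step 3: y^k = 1.8, reduced costs: (0.0, 5.8)
  x^k = (0.0, 0.0), subgradient = b - a^T x = 18.0
  y^{k+1} = 1.8 + 0.05*18.0 = 2.7
Step 4: y^k = 2.7, reduced costs: (-4.5, 2.2)
  x^k = (3.0, 0.0), subgradient = b - a^T x = 3.0
  y^{k+1} = 2.7 + 0.05*3.0 = 2.85
Dual objective at y_4 = 2.85: reduced costs (-5.25, 1.6), box minimizer x = (3.0, 0.0)
g(y_4) = b*y + (c1 - a1*y)*x1 + (c2 - a2*y)*x2 = 18*2.85 + (-5.25)*3.0 + 1.6*0.0 = 51.3 - 15.75 + 0.0 = 35.55


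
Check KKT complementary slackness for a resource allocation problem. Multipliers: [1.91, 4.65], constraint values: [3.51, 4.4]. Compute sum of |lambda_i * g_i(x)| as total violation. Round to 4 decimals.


KKT complementary slackness check:
lambda_1 * g_1 = 1.91 * 3.51 = 6.7041
lambda_2 * g_2 = 4.65 * 4.4 = 20.46
Total violation = 6.7041 + 20.46 = 27.1641


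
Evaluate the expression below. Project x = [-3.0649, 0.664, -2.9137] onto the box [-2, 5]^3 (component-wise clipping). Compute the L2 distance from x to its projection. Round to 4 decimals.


Project each component onto [-2, 5].
clip(-3.0649) = -2.0, clip(0.664) = 0.664, clip(-2.9137) = -2.0
Projection = [-2.0, 0.664, -2.0]
Squared diffs: [1.134, 0.0, 0.8348]
Distance = sqrt(1.9688) = 1.4032


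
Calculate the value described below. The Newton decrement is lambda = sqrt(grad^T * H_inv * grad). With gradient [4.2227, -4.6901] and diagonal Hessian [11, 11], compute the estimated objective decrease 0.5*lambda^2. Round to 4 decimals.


Step 1: H is diagonal, so H^(-1) * g = [0.3839, -0.4264].
Step 2: g^T H^(-1) g = sum_i g_i^2 / H_ii
  = (4.2227)^2/11 + (-4.6901)^2/11
  = 1.621 + 1.9997 = 3.6207
Step 3: Objective decrease = 0.5 * g^T H^(-1) g = 1.8104


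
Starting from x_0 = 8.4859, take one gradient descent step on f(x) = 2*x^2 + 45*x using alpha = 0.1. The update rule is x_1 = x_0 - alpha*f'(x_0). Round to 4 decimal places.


We compute the gradient at x_0 and apply the update.
f'(x) = 4*x + 45
f'(8.4859) = 4*8.4859 + 45 = 78.9436
x_1 = 8.4859 - 0.1*78.9436 = 0.5915


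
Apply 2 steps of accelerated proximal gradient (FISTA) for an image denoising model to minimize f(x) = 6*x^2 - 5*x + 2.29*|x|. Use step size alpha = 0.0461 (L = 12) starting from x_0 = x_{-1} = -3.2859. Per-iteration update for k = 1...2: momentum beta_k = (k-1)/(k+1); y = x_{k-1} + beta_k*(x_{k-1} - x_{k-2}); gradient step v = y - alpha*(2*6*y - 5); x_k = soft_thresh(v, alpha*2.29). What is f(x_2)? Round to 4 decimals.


FISTA on f(x) = 6*x^2 - 5*x + 2.29*|x|
L = 12, alpha = 0.0461
Iteration 1: beta = 0.0, y = -3.2859 + 0.0*(-3.2859 + 3.2859) = -3.2859
  grad(y) = -44.4308, v = y - alpha*grad = -1.2376
  prox(v) = soft_thresh(-1.2376, 0.1056) = -1.1321
Iteration 2: beta = 0.3333, y = -1.1321 + 0.3333*(-1.1321 + 3.2859) = -0.4141
  grad(y) = -9.9695, v = y - alpha*grad = 0.0455
  prox(v) = soft_thresh(0.0455, 0.1056) = 0.0
f(x_2) = 6*0.0^2 - 5*0.0 + 2.29*|0.0| = 0.0


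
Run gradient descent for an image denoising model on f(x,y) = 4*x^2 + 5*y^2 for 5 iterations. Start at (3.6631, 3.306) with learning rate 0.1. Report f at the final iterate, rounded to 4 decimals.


Gradient descent on f(x,y) = 4*x^2 + 5*y^2.
Starting point: (3.6631, 3.306), alpha = 0.1
Step 1: grad_x = 2*4*3.6631 = 29.3048, grad_y = 2*5*3.306 = 33.06
  x_1 = 3.6631 - 0.1*29.3048 = 0.7326
  y_1 = 3.306 - 0.1*33.06 = -0.0
Step 2: grad_x = 2*4*0.7326 = 5.861, grad_y = 2*5*-0.0 = -0.0
  x_2 = 0.7326 - 0.1*5.861 = 0.1465
  y_2 = -0.0 - 0.1*-0.0 = 0.0
Step 3: grad_x = 2*4*0.1465 = 1.1722, grad_y = 2*5*0.0 = 0.0
  x_3 = 0.1465 - 0.1*1.1722 = 0.0293
  y_3 = 0.0 - 0.1*0.0 = 0.0
Step 4: grad_x = 2*4*0.0293 = 0.2344, grad_y = 2*5*0.0 = 0.0
  x_4 = 0.0293 - 0.1*0.2344 = 0.0059
  y_4 = 0.0 - 0.1*0.0 = 0.0
Step 5: grad_x = 2*4*0.0059 = 0.0469, grad_y = 2*5*0.0 = 0.0
  x_5 = 0.0059 - 0.1*0.0469 = 0.0012
  y_5 = 0.0 - 0.1*0.0 = 0.0
f(0.0012, 0.0) = 4*0.0012^2 + 5*0.0^2 = 0.0


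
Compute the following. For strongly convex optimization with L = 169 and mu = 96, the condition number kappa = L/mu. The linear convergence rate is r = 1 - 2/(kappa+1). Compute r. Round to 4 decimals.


Step 1: Compute the condition number.
kappa = L/mu = 169/96 = 1.7604
Step 2: Compute the convergence rate.
r = 1 - 2/(kappa + 1) = 1 - 2*mu/(L + mu) = (L - mu)/(L + mu) = 73/265 = 0.2755


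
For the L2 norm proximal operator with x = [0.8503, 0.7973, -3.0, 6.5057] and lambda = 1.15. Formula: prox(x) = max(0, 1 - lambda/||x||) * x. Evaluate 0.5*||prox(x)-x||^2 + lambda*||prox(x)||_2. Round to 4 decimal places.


Step 1: Compute ||x||.
||x|| = 7.2583
Step 2: Compute scaling factor.
scale = max(0, 1 - 1.15/7.2583) = 0.8416
Step 3: prox(x) = [0.7156, 0.671, -2.5247, 5.4749]
||prox(x)|| = 6.1083
Step 4: Proximal objective.
0.5*||prox-x||^2 = 0.6613
lambda*||prox|| = 7.0245
Total = 7.6858


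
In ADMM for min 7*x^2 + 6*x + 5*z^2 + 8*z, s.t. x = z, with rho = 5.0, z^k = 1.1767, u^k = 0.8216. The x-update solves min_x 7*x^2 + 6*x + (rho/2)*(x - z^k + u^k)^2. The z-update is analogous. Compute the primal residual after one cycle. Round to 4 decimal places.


ADMM iteration with rho = 5.0, z^k = 1.1767, u^k = 0.8216
Step 1: x-update.
Minimize 7*x^2 + 6*x + (5.0/2)*(x - 1.1767 + 0.8216)^2
FOC: (2*7 + 5.0)*x = -6 + 5.0*(1.1767 - 0.8216)
x^{k+1} = -0.2223
Step 2: z-update.
Minimize 5*z^2 + 8*z + (5.0/2)*(-0.2223 - z + 0.8216)^2
FOC: (2*5 + 5.0)*z = -8 + 5.0*(-0.2223 + 0.8216)
z^{k+1} = -0.3336
Step 3: u-update.
u^{k+1} = 0.8216 - 0.2223 + 0.3336 = 0.9328
Step 4: Primal residual = |-0.2223 + 0.3336| = 0.1112


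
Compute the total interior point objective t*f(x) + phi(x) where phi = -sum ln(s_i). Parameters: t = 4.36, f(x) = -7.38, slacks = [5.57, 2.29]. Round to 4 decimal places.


Step 1: Compute log-barrier.
ln values: [1.7174, 0.8286]
phi = -(1.7174 + 0.8286) = -2.5459
Step 2: Compute augmented objective.
t*f(x) = 4.36*-7.38 = -32.1768
Total = -32.1768 - 2.5459 = -34.7227


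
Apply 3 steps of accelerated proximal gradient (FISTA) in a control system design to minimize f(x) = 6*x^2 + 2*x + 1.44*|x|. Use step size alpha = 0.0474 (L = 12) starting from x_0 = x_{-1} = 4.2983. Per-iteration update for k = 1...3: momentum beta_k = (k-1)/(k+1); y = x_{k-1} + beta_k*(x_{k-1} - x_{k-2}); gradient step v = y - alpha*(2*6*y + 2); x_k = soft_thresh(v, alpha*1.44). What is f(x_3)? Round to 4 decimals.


FISTA on f(x) = 6*x^2 + 2*x + 1.44*|x|
L = 12, alpha = 0.0474
Iteration 1: beta = 0.0, y = 4.2983 + 0.0*(4.2983 - 4.2983) = 4.2983
  grad(y) = 53.5796, v = y - alpha*grad = 1.7586
  prox(v) = soft_thresh(1.7586, 0.0683) = 1.6904
Iteration 2: beta = 0.3333, y = 1.6904 + 0.3333*(1.6904 - 4.2983) = 0.8211
  grad(y) = 11.8527, v = y - alpha*grad = 0.2592
  prox(v) = soft_thresh(0.2592, 0.0683) = 0.191
Iteration 3: beta = 0.5, y = 0.191 + 0.5*(0.191 - 1.6904) = -0.5587
  grad(y) = -4.7045, v = y - alpha*grad = -0.3357
  prox(v) = soft_thresh(-0.3357, 0.0683) = -0.2675
f(x_3) = 6*(-0.2675)^2 + 2*(-0.2675) + 1.44*|-0.2675| = 0.2794


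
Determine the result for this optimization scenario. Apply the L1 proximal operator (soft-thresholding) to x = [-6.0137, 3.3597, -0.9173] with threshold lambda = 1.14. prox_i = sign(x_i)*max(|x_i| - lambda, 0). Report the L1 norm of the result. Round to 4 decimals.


Soft-thresholding with lambda = 1.14:
prox(-6.0137) = sign(-6.0137)*max(|-6.0137| - 1.14, 0) = -4.8737
prox(3.3597) = sign(3.3597)*max(|3.3597| - 1.14, 0) = 2.2197
prox(-0.9173) = sign(-0.9173)*max(|-0.9173| - 1.14, 0) = 0.0
prox(x) = [-4.8737, 2.2197, 0.0]
||prox(x)||_1 = 4.8737 + 2.2197 + 0.0 = 7.0934


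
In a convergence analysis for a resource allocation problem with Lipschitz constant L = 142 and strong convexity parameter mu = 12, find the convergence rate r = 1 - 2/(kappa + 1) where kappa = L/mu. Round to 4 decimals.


Step 1: Compute the condition number.
kappa = L/mu = 142/12 = 11.8333
Step 2: Compute the convergence rate.
r = 1 - 2/(kappa + 1) = 1 - 2*mu/(L + mu) = (L - mu)/(L + mu) = 130/154 = 0.8442


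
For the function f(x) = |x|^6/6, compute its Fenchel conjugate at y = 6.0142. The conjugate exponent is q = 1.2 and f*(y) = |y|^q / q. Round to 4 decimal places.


The conjugate exponent q satisfies 1/p + 1/q = 1.
p = 6, so q = 6/(6 - 1) = 1.2
|y|^q = 6.0142^1.2 = 8.6102
f*(6.0142) = 8.6102 / 1.2 = 7.1752


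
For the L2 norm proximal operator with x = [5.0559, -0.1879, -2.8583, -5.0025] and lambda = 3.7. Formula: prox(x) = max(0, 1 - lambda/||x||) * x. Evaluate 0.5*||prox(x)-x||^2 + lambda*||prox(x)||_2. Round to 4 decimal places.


Step 1: Compute ||x||.
||x|| = 7.6676
Step 2: Compute scaling factor.
scale = max(0, 1 - 3.7/7.6676) = 0.5175
Step 3: prox(x) = [2.6162, -0.0972, -1.479, -2.5885]
||prox(x)|| = 3.9676
Step 4: Proximal objective.
0.5*||prox-x||^2 = 6.845
lambda*||prox|| = 14.6801
Total = 21.5252


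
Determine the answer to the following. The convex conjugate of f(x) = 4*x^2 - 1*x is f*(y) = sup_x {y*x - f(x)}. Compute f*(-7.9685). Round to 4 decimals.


f*(y) = sup_x {y*x - a*x^2 - b*x} = sup_x {(y-b)*x - a*x^2}
FOC: (y - b) - 2a*x = 0 => x* = (y - b)/(2a)
x* = (-7.9685 + 1)/(2*4) = -0.8711
f*(-7.9685) = (y-b)^2/(4a) = (-7.9685 + 1)^2/(4*4)
= 48.56/16 = 3.035


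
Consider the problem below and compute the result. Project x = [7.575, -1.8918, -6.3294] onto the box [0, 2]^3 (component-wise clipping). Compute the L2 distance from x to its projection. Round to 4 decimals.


Project each component onto [0, 2].
clip(7.575) = 2.0, clip(-1.8918) = 0.0, clip(-6.3294) = 0.0
Projection = [2.0, 0.0, 0.0]
Squared diffs: [31.0806, 3.5789, 40.0613]
Distance = sqrt(74.7208) = 8.6441


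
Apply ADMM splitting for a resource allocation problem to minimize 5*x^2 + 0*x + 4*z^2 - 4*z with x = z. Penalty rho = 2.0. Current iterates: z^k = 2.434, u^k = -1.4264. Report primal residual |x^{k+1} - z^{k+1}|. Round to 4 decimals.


ADMM iteration with rho = 2.0, z^k = 2.434, u^k = -1.4264
Step 1: x-update.
Minimize 5*x^2 + 0*x + (2.0/2)*(x - 2.434 - 1.4264)^2
FOC: (2*5 + 2.0)*x = 0 + 2.0*(2.434 + 1.4264)
x^{k+1} = 0.6434
Step 2: z-update.
Minimize 4*z^2 - 4*z + (2.0/2)*(0.6434 - z - 1.4264)^2
FOC: (2*4 + 2.0)*z = 4 + 2.0*(0.6434 - 1.4264)
z^{k+1} = 0.2434
Step 3: u-update.
u^{k+1} = -1.4264 + 0.6434 - 0.2434 = -1.0264
Step 4: Primal residual = |0.6434 - 0.2434| = 0.4


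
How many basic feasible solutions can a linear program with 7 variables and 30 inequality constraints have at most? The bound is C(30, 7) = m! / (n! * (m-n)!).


Each vertex corresponds to some choice of n active constraints out of m, so the number of vertices is at most C(m, n) = m! / (n!(m-n)!).
m = 30, n = 7
Numerator: 30 * 29 * 28 * 27 * 26 * 25 * 24
Denominator: 7! = 5040
C(30, 7) = 2035800


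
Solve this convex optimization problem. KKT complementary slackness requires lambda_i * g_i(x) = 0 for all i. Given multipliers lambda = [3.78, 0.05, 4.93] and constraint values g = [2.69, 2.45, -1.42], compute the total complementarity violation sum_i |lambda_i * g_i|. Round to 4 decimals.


KKT complementary slackness check:
lambda_1 * g_1 = 3.78 * 2.69 = 10.1682
lambda_2 * g_2 = 0.05 * 2.45 = 0.1225
lambda_3 * g_3 = 4.93 * -1.42 = -7.0006
Total violation = 10.1682 + 0.1225 + 7.0006 = 17.2913


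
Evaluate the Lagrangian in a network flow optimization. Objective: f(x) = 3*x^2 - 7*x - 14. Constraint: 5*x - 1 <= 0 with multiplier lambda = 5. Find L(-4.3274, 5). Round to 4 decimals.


Step 1: Evaluate f(x).
f(-4.3274) = 3*(-4.3274)^2 - 7*(-4.3274) - 14 = 72.471
Step 2: Evaluate g(x).
g(-4.3274) = 5*-4.3274 - 1 = -22.637
Step 3: Compute Lagrangian.
L = 72.471 + 5*-22.637 = -40.714


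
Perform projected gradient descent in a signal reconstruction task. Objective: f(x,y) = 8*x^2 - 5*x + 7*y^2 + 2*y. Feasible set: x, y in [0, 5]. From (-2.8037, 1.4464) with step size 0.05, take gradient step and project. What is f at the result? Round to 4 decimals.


Step 1: Compute gradient at (-2.8037, 1.4464).
grad_x = 2*8*-2.8037 - 5 = -49.8592
grad_y = 2*7*1.4464 + 2 = 22.2496
Step 2: Gradient step.
x_raw = -2.8037 - 0.05*-49.8592 = -0.3107
y_raw = 1.4464 - 0.05*22.2496 = 0.3339
Step 3: Project onto [0, 5].
x_proj = clip(-0.3107) = 0.0
y_proj = clip(0.3339) = 0.3339
Step 4: Evaluate f.
f(0.0, 0.3339) = 1.4484


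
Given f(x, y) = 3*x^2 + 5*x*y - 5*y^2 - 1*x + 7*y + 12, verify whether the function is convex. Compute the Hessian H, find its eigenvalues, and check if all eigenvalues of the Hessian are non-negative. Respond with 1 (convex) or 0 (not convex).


The Hessian of f(x,y) = 3*x^2 + 5*x*y - 5*y^2 - 1*x + 7*y + 12 is:
H = [[6, 5], [5, -10]]
Trace = 6 - 10 = -4
Determinant = 6*-10 - (5)^2 = -85
Discriminant = (-4)^2 - 4*-85 = 356.0
Eigenvalues: lambda_1 = -11.434, lambda_2 = 7.434
The function is not convex.

0


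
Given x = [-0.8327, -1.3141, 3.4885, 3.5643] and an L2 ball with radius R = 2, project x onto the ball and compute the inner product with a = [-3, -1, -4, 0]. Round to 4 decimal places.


Step 1: Compute ||x|| (intermediates to 6 decimals).
||x|| = sqrt((-0.8327)^2 + (-1.3141)^2 + 3.4885^2 + 3.5643^2) = 5.224377
Step 2: Project.
Since ||x|| > R, scale = R/||x|| = 2/5.224377 = 0.382821, proj(x) = scale * x
proj(x) = [-0.318775, -0.503065, 1.335471, 1.364489]
Step 3: Dot product.
a^T * proj(x) = -3*(-0.318775) - 1*(-0.503065) - 4*1.335471 + 0*1.364489 = -3.8825


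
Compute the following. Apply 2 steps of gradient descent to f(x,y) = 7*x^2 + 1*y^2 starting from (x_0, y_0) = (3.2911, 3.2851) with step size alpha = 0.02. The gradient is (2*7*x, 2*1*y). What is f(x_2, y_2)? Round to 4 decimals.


Gradient descent on f(x,y) = 7*x^2 + 1*y^2.
Starting point: (3.2911, 3.2851), alpha = 0.02
Step 1: grad_x = 2*7*3.2911 = 46.0754, grad_y = 2*1*3.2851 = 6.5702
  x_1 = 3.2911 - 0.02*46.0754 = 2.3696
  y_1 = 3.2851 - 0.02*6.5702 = 3.1537
Step 2: grad_x = 2*7*2.3696 = 33.1743, grad_y = 2*1*3.1537 = 6.3074
  x_2 = 2.3696 - 0.02*33.1743 = 1.7061
  y_2 = 3.1537 - 0.02*6.3074 = 3.0275
f(1.7061, 3.0275) = 7*1.7061^2 + 1*3.0275^2 = 29.5416


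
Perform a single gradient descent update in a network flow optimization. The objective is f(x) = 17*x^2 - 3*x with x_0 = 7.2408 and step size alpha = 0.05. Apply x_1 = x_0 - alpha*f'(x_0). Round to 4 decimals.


We compute the gradient at x_0 and apply the update.
f'(x) = 34*x - 3
f'(7.2408) = 34*7.2408 - 3 = 243.1872
x_1 = 7.2408 - 0.05*243.1872 = -4.9186


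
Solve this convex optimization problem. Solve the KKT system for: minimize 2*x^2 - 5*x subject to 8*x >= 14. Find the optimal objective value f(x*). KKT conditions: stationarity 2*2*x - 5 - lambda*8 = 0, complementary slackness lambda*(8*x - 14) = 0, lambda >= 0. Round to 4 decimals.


Step 1: Try lambda = 0 (constraint inactive).
x_unc = 5/(2*2) = 1.25
Check: 8*1.25 = 10.0 < 14 -- violated!
Step 2: Constraint must be active: 8*x = 14
x* = 14/8 = 1.75
lambda = (2*2*1.75 - 5)/8 = 0.25
Step 3: Compute optimal value.
f(x*) = 2*1.75^2 - 5*1.75 = -2.625


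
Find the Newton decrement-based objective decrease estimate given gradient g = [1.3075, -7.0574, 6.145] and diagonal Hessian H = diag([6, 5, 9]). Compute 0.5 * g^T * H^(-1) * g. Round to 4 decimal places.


Step 1: H is diagonal, so H^(-1) * g = [0.2179, -1.4115, 0.6828].
Step 2: g^T H^(-1) g = sum_i g_i^2 / H_ii
  = (1.3075)^2/6 + (-7.0574)^2/5 + (6.145)^2/9
  = 0.2849 + 9.9614 + 4.1957 = 14.442
Step 3: Objective decrease = 0.5 * g^T H^(-1) g = 7.221


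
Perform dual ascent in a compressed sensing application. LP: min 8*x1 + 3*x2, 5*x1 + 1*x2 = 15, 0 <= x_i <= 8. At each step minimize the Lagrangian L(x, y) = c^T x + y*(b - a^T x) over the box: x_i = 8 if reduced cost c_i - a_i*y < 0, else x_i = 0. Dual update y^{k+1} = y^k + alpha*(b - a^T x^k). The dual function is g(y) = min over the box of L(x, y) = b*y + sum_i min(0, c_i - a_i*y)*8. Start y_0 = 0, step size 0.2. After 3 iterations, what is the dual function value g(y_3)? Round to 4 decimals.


Dual ascent for LP: min 8*x1 + 3*x2, 5*x1 + 1*x2 = 15, 0 <= x_i <= 8
Step 1: y^k = 0.0, reduced costs: (8.0, 3.0)
  x^k = (0.0, 0.0), subgradient = b - a^T x = 15.0
  y^{k+1} = 0.0 + 0.2*15.0 = 3.0
Step 2: y^k = 3.0, reduced costs: (-7.0, 0.0)
  x^k = (8.0, 0.0), subgradient = b - a^T x = -25.0
  y^{k+1} = 3.0 + 0.2*-25.0 = -2.0
Step 3: y^k = -2.0, reduced costs: (18.0, 5.0)
  x^k = (0.0, 0.0), subgradient = b - a^T x = 15.0
  y^{k+1} = -2.0 + 0.2*15.0 = 1.0
Dual objective at y_3 = 1.0: reduced costs (3.0, 2.0), box minimizer x = (0.0, 0.0)
g(y_3) = b*y + (c1 - a1*y)*x1 + (c2 - a2*y)*x2 = 15*1.0 + 3.0*0.0 + 2.0*0.0 = 15.0 + 0.0 + 0.0 = 15.0


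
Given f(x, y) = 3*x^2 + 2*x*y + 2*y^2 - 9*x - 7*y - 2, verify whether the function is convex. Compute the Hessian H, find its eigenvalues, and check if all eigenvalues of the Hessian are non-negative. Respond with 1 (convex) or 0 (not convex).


The Hessian of f(x,y) = 3*x^2 + 2*x*y + 2*y^2 - 9*x - 7*y - 2 is:
H = [[6, 2], [2, 4]]
Trace = 6 + 4 = 10
Determinant = 6*4 - (2)^2 = 20
Discriminant = (10)^2 - 4*20 = 20.0
Eigenvalues: lambda_1 = 2.7639, lambda_2 = 7.2361
The function is convex.

1


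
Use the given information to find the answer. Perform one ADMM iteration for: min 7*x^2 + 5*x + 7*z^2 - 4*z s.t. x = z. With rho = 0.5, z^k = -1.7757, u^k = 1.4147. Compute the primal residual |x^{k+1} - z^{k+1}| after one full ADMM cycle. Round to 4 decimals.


ADMM iteration with rho = 0.5, z^k = -1.7757, u^k = 1.4147
Step 1: x-update.
Minimize 7*x^2 + 5*x + (0.5/2)*(x + 1.7757 + 1.4147)^2
FOC: (2*7 + 0.5)*x = -5 + 0.5*(-1.7757 - 1.4147)
x^{k+1} = -0.4548
Step 2: z-update.
Minimize 7*z^2 - 4*z + (0.5/2)*(-0.4548 - z + 1.4147)^2
FOC: (2*7 + 0.5)*z = 4 + 0.5*(-0.4548 + 1.4147)
z^{k+1} = 0.309
Step 3: u-update.
u^{k+1} = 1.4147 - 0.4548 - 0.309 = 0.6509
Step 4: Primal residual = |-0.4548 - 0.309| = 0.7638


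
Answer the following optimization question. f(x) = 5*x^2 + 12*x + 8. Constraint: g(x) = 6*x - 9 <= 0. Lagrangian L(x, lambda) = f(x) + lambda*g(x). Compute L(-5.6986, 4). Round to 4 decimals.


Step 1: Evaluate f(x).
f(-5.6986) = 5*(-5.6986)^2 + 12*(-5.6986) + 8 = 101.987
Step 2: Evaluate g(x).
g(-5.6986) = 6*-5.6986 - 9 = -43.1916
Step 3: Compute Lagrangian.
L = 101.987 + 4*-43.1916 = -70.7794


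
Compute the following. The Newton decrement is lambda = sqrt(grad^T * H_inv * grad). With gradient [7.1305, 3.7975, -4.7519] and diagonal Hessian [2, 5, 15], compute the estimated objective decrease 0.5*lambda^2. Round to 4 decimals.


Step 1: H is diagonal, so H^(-1) * g = [3.5653, 0.7595, -0.3168].
Step 2: g^T H^(-1) g = sum_i g_i^2 / H_ii
  = (7.1305)^2/2 + (3.7975)^2/5 + (-4.7519)^2/15
  = 25.422 + 2.8842 + 1.5054 = 29.8116
Step 3: Objective decrease = 0.5 * g^T H^(-1) g = 14.9058


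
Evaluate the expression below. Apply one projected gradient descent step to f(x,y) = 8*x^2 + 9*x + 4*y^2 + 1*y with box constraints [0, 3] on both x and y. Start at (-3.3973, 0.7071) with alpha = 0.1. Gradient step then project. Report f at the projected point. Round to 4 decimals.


Step 1: Compute gradient at (-3.3973, 0.7071).
grad_x = 2*8*-3.3973 + 9 = -45.3568
grad_y = 2*4*0.7071 + 1 = 6.6568
Step 2: Gradient step.
x_raw = -3.3973 - 0.1*-45.3568 = 1.1384
y_raw = 0.7071 - 0.1*6.6568 = 0.0414
Step 3: Project onto [0, 3].
x_proj = clip(1.1384) = 1.1384
y_proj = clip(0.0414) = 0.0414
Step 4: Evaluate f.
f(1.1384, 0.0414) = 20.661


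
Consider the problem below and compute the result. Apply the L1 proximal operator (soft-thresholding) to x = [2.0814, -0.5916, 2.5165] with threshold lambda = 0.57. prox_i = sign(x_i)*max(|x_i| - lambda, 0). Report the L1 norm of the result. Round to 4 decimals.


Soft-thresholding with lambda = 0.57:
prox(2.0814) = sign(2.0814)*max(|2.0814| - 0.57, 0) = 1.5114
prox(-0.5916) = sign(-0.5916)*max(|-0.5916| - 0.57, 0) = -0.0216
prox(2.5165) = sign(2.5165)*max(|2.5165| - 0.57, 0) = 1.9465
prox(x) = [1.5114, -0.0216, 1.9465]
||prox(x)||_1 = 1.5114 + 0.0216 + 1.9465 = 3.4795


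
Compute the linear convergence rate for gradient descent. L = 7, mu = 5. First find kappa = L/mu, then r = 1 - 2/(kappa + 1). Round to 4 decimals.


Step 1: Compute the condition number.
kappa = L/mu = 7/5 = 1.4
Step 2: Compute the convergence rate.
r = 1 - 2/(kappa + 1) = 1 - 2*mu/(L + mu) = (L - mu)/(L + mu) = 2/12 = 0.1667


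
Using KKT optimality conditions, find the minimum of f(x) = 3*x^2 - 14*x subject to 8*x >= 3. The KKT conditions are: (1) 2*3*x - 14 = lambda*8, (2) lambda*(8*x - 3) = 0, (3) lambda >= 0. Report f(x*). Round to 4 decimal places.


Step 1: Try lambda = 0 (constraint inactive).
Stationarity: 2*3*x - 14 = 0
x* = 14/(2*3) = 7/3 = 2.3333 (rounded; the exact value 7/3 is used below)
Check constraint: 8*2.3333 = 18.6664 >= 3 -- satisfied.
Step 2: Compute optimal value.
f(x*) = 3*(7/3)^2 - 14*(7/3) = -16.3333


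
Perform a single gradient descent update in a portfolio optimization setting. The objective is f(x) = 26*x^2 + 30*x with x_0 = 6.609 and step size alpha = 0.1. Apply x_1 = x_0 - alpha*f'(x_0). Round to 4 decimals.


We compute the gradient at x_0 and apply the update.
f'(x) = 52*x + 30
f'(6.609) = 52*6.609 + 30 = 373.668
x_1 = 6.609 - 0.1*373.668 = -30.7578


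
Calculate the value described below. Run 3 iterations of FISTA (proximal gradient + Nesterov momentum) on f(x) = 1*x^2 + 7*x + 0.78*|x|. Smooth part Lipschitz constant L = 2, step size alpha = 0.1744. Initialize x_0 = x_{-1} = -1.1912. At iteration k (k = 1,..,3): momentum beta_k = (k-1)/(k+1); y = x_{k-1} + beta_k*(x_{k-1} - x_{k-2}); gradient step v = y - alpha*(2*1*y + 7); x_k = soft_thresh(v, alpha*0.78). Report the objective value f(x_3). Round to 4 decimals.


FISTA on f(x) = 1*x^2 + 7*x + 0.78*|x|
L = 2, alpha = 0.1744
Iteration 1: beta = 0.0, y = -1.1912 + 0.0*(-1.1912 + 1.1912) = -1.1912
  grad(y) = 4.6176, v = y - alpha*grad = -1.9965
  prox(v) = soft_thresh(-1.9965, 0.136) = -1.8605
Iteration 2: beta = 0.3333, y = -1.8605 + 0.3333*(-1.8605 + 1.1912) = -2.0836
  grad(y) = 2.8329, v = y - alpha*grad = -2.5776
  prox(v) = soft_thresh(-2.5776, 0.136) = -2.4416
Iteration 3: beta = 0.5, y = -2.4416 + 0.5*(-2.4416 + 1.8605) = -2.7321
  grad(y) = 1.5357, v = y - alpha*grad = -3.0
  prox(v) = soft_thresh(-3.0, 0.136) = -2.8639
f(x_3) = 1*(-2.8639)^2 + 7*(-2.8639) + 0.78*|-2.8639| = -9.6116


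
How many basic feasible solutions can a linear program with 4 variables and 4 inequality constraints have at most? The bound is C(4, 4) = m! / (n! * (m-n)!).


Each vertex corresponds to some choice of n active constraints out of m, so the number of vertices is at most C(m, n) = m! / (n!(m-n)!).
m = 4, n = 4
Numerator: 4 * 3 * 2 * 1
Denominator: 4! = 24
C(4, 4) = 1


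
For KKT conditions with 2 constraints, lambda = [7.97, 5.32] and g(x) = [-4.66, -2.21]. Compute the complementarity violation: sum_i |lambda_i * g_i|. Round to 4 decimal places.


KKT complementary slackness check:
lambda_1 * g_1 = 7.97 * -4.66 = -37.1402
lambda_2 * g_2 = 5.32 * -2.21 = -11.7572
Total violation = 37.1402 + 11.7572 = 48.8974


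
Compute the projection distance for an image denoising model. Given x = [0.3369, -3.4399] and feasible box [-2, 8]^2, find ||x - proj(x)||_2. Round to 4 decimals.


Project each component onto [-2, 8].
clip(0.3369) = 0.3369, clip(-3.4399) = -2.0
Projection = [0.3369, -2.0]
Squared diffs: [0.0, 2.0733]
Distance = sqrt(2.0733) = 1.4399


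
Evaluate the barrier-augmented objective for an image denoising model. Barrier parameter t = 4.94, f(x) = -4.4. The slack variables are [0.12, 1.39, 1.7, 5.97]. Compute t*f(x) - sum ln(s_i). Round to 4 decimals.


Step 1: Compute log-barrier.
ln values: [-2.1203, 0.3293, 0.5306, 1.7867]
phi = -(-2.1203 + 0.3293 + 0.5306 + 1.7867) = -0.5264
Step 2: Compute augmented objective.
t*f(x) = 4.94*-4.4 = -21.736
Total = -21.736 - 0.5264 = -22.2624


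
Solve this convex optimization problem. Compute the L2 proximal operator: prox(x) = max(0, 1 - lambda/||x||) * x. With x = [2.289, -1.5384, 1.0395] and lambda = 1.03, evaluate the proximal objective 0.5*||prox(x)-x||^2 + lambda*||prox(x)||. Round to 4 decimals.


Step 1: Compute ||x||.
||x|| = 2.9473
Step 2: Compute scaling factor.
scale = max(0, 1 - 1.03/2.9473) = 0.6505
Step 3: prox(x) = [1.4891, -1.0008, 0.6762]
||prox(x)|| = 1.9173
Step 4: Proximal objective.
0.5*||prox-x||^2 = 0.5305
lambda*||prox|| = 1.9748
Total = 2.5053


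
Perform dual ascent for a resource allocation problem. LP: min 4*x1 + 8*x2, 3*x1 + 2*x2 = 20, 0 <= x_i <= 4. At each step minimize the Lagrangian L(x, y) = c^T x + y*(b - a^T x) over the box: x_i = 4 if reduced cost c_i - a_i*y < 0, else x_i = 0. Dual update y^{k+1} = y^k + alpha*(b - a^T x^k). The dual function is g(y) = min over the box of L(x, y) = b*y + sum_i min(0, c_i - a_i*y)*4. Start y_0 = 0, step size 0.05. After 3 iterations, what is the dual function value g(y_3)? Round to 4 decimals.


Dual ascent for LP: min 4*x1 + 8*x2, 3*x1 + 2*x2 = 20, 0 <= x_i <= 4
Step 1: y^k = 0.0, reduced costs: (4.0, 8.0)
  x^k = (0.0, 0.0), subgradient = b - a^T x = 20.0
  y^{k+1} = 0.0 + 0.05*20.0 = 1.0
Step 2: y^k = 1.0, reduced costs: (1.0, 6.0)
  x^k = (0.0, 0.0), subgradient = b - a^T x = 20.0
  y^{k+1} = 1.0 + 0.05*20.0 = 2.0
Step 3: y^k = 2.0, reduced costs: (-2.0, 4.0)
  x^k = (4.0, 0.0), subgradient = b - a^T x = 8.0
  y^{k+1} = 2.0 + 0.05*8.0 = 2.4
Dual objective at y_3 = 2.4: reduced costs (-3.2, 3.2), box minimizer x = (4.0, 0.0)
g(y_3) = b*y + (c1 - a1*y)*x1 + (c2 - a2*y)*x2 = 20*2.4 + (-3.2)*4.0 + 3.2*0.0 = 48.0 - 12.8 + 0.0 = 35.2
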